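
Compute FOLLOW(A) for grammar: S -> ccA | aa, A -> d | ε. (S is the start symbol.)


$ ∈ FOLLOW(S). For each A -> αBβ: add FIRST(β)\{ε} to FOLLOW(B); if β nullable, add FOLLOW(A).
FOLLOW(A) = {$}


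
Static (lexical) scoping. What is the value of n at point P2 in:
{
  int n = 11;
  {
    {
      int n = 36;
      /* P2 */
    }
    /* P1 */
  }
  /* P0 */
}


n declared in the same block as P2
n = 36


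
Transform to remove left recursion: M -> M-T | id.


Left-recursive alternatives: M-T; non-recursive: id
Introduce M': M -> idM', M' -> -TM' | ε


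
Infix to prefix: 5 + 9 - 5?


left-to-right (same/higher precedence on left): tree is (- (+ 5 9) 5)
Prefix: - + 5 9 5


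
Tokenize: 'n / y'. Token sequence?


Scan left to right, longest-match per lexeme
Tokens: ID(n), OP(/), ID(y)


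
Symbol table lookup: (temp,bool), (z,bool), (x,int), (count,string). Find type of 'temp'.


Lookup 'temp' → type bool


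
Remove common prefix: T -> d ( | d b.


Common prefix: 'd'
Factored: T -> d T', T' -> ( | b


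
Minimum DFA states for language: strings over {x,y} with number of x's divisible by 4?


Track (count of x) mod 4: states 0..3, accept at 0
Minimal DFA: 4 states


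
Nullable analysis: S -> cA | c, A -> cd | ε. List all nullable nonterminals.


A nonterminal is nullable iff some alternative derives ε (directly, or every symbol in it is nullable)
Nullable: {A}


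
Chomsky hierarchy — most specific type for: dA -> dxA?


LHS has context (more than one symbol) and |LHS| ≤ |RHS|
Classification: Type 1 (Context-Sensitive)


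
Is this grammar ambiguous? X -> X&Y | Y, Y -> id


precedence layered via separate nonterminal Y: deterministic
Unambiguous


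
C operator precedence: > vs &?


'>' is relational (level 7); '&' is bitwise AND (level 5)
Higher level binds tighter
'>' has higher precedence than '&'


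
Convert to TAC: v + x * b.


Break into single-operator statements:
t1 = x * b
t2 = v + t1


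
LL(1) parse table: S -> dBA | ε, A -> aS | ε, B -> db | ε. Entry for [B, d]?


For [B, d]: 'd' ∈ FIRST(db)
Entry: B -> db


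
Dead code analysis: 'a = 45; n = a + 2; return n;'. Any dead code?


a is read by n's definition; n is returned
No dead code


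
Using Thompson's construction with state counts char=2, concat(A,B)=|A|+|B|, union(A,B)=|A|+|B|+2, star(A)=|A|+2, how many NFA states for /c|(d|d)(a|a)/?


Syntax tree has 5 char leaf(s), 3 union(s), 0 star(s)
chars contribute 5×2 = 10; each union adds +2; each star adds +2
Total: 10 + 6 + 0 = 16 states


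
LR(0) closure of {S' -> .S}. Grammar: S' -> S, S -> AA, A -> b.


Start: S' -> .S
For each item with dot before a nonterminal B, add B -> .γ for every B-production
Closure: [S' -> .S, S -> .AA, A -> .b]


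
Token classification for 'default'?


Pattern: reserved word
Type: KEYWORD


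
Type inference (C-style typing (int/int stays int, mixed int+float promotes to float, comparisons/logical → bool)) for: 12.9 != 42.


Operand types: float != int
Rule: comparison yields bool
Result type: bool


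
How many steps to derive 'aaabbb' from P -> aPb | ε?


Derivation: P => aPb => aaPbb => aaaPbbb => aaabbb
Steps: 4


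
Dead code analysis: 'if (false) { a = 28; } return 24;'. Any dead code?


condition is constant false, so the whole block is unreachable
Dead: 'if (false) { a = 28; }'


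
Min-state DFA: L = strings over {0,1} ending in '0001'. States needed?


Track the longest suffix of input matching a prefix of '0001': 5 classes (prefixes of length 0..4)
Minimal DFA: 5 states


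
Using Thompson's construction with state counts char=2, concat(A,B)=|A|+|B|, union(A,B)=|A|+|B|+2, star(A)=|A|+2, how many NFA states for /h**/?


Syntax tree has 1 char leaf(s), 0 union(s), 2 star(s)
chars contribute 1×2 = 2; each union adds +2; each star adds +2
Total: 2 + 0 + 4 = 6 states


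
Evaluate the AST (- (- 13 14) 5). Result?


Evaluate inner: (- 13 14) = -1
Evaluate root: (- -1 5) = -6
Result: -6


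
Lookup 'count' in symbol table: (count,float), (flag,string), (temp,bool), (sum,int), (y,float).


Lookup 'count' → type float


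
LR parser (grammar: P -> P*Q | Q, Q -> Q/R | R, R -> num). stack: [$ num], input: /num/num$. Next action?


'num' on top is the handle for R -> num
Action: reduce (R -> num)


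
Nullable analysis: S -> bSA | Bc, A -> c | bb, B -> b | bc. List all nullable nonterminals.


A nonterminal is nullable iff some alternative derives ε (directly, or every symbol in it is nullable)
Nullable: {}


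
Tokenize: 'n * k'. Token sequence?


Scan left to right, longest-match per lexeme
Tokens: ID(n), OP(*), ID(k)


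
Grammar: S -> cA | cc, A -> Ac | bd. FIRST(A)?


Per alternative of A: FIRST(Ac) = {b}; FIRST(bd) = {b}
FIRST(A) = {b}


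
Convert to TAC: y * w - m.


Break into single-operator statements:
t1 = y * w
t2 = t1 - m


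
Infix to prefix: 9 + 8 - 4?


left-to-right (same/higher precedence on left): tree is (- (+ 9 8) 4)
Prefix: - + 9 8 4


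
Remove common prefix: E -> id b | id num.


Common prefix: 'id'
Factored: E -> id E', E' -> b | num


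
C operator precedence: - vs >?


'-' is additive (level 9); '>' is relational (level 7)
Higher level binds tighter
'-' has higher precedence than '>'


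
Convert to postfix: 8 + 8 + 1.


Left to right (same or higher precedence on left)
Postfix: 8 8 + 1 +


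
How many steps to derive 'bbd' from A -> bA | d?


Derivation: A => bA => bbA => bbd
Steps: 3


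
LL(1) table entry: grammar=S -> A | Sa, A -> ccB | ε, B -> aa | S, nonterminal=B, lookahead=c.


For [B, c]: 'c' ∈ FIRST(S)
Entry: B -> S


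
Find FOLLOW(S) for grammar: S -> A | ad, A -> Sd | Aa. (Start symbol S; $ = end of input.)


$ ∈ FOLLOW(S). For each A -> αBβ: add FIRST(β)\{ε} to FOLLOW(B); if β nullable, add FOLLOW(A).
FOLLOW(S) = {$, d}


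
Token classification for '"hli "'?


Pattern: double-quoted sequence
Type: STRING_LITERAL


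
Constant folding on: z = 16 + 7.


16 + 7 = 23 at compile time
Optimized: z = 23


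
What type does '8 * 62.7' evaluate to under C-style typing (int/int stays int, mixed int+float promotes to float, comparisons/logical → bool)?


Operand types: int * float
Rule: mixed int/float promotes to float; int/int stays int
Result type: float


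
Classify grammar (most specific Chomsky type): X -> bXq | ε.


Single nonterminal LHS, but b^n q^n is not regular
Classification: Type 2 (Context-Free)


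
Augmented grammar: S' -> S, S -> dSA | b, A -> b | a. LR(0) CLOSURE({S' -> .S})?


Start: S' -> .S
For each item with dot before a nonterminal B, add B -> .γ for every B-production
Closure: [S' -> .S, S -> .dSA, S -> .b]


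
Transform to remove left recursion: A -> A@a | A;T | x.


Left-recursive alternatives: A@a, A;T; non-recursive: x
Introduce A': A -> xA', A' -> @aA' | ;TA' | ε


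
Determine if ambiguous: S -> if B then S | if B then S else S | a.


dangling else: 'if B then if B then a else a' parses two ways
Ambiguous


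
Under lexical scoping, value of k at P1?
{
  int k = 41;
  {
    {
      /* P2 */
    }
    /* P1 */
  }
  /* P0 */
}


P1's block does not declare k; resolves to the enclosing declaration at depth 0
k = 41


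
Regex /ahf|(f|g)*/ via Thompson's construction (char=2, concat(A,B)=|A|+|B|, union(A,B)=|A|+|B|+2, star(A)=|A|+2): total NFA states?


Syntax tree has 5 char leaf(s), 2 union(s), 1 star(s)
chars contribute 5×2 = 10; each union adds +2; each star adds +2
Total: 10 + 4 + 2 = 16 states


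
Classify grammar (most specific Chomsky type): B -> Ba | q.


Left-linear: every RHS is a terminal or one nonterminal followed by a terminal
Classification: Type 3 (Regular)


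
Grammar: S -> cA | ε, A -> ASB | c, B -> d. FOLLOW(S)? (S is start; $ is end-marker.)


$ ∈ FOLLOW(S). For each A -> αBβ: add FIRST(β)\{ε} to FOLLOW(B); if β nullable, add FOLLOW(A).
FOLLOW(S) = {$, d}


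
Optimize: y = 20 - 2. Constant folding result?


20 - 2 = 18 at compile time
Optimized: y = 18


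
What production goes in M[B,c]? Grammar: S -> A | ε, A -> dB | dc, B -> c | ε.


For [B, c]: 'c' ∈ FIRST(c)
Entry: B -> c


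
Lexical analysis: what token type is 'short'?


Pattern: reserved word
Type: KEYWORD


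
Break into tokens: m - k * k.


Scan left to right, longest-match per lexeme
Tokens: ID(m), OP(-), ID(k), OP(*), ID(k)


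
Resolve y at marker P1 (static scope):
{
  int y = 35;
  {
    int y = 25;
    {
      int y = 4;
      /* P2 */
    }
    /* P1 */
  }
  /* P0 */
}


y declared in the same block as P1
y = 25


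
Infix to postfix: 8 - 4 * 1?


* has higher precedence, evaluate 4*1 first
Postfix: 8 4 1 * -


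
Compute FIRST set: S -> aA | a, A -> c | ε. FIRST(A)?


Per alternative of A: FIRST(c) = {c}; FIRST(ε) = {ε}
FIRST(A) = {c, ε}


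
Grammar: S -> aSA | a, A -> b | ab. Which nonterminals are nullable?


A nonterminal is nullable iff some alternative derives ε (directly, or every symbol in it is nullable)
Nullable: {}


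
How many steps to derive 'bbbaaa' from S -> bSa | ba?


Derivation: S => bSa => bbSaa => bbbaaa
Steps: 3


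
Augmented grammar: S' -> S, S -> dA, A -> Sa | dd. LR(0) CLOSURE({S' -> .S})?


Start: S' -> .S
For each item with dot before a nonterminal B, add B -> .γ for every B-production
Closure: [S' -> .S, S -> .dA]


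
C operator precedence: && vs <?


'<' is relational (level 7); '&&' is logical AND (level 2)
Higher level binds tighter
'<' has higher precedence than '&&'


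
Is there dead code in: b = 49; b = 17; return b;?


first assignment to b is overwritten before any read
Dead: 'b = 49'


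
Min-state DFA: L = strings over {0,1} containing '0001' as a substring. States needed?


KMP-style automaton: 4 progress states + 1 absorbing accept = 5
Minimal DFA: 5 states


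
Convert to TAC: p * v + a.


Break into single-operator statements:
t1 = p * v
t2 = t1 + a


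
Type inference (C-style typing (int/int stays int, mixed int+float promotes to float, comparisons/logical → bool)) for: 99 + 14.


Operand types: int + int
Rule: mixed int/float promotes to float; int/int stays int
Result type: int


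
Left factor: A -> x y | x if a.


Common prefix: 'x'
Factored: A -> x A', A' -> y | if a


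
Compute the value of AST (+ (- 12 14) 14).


Evaluate inner: (- 12 14) = -2
Evaluate root: (+ -2 14) = 12
Result: 12


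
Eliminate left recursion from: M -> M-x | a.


Left-recursive alternatives: M-x; non-recursive: a
Introduce M': M -> aM', M' -> -xM' | ε


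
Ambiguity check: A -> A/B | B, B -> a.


precedence layered via separate nonterminal B: deterministic
Unambiguous


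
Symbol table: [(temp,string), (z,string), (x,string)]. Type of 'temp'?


Lookup 'temp' → type string


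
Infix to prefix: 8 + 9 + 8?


left-to-right (same/higher precedence on left): tree is (+ (+ 8 9) 8)
Prefix: + + 8 9 8


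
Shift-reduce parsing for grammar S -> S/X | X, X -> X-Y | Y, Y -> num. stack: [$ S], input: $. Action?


start symbol S on stack, input exhausted
Action: accept


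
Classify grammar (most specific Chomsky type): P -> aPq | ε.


Single nonterminal LHS, but a^n q^n is not regular
Classification: Type 2 (Context-Free)


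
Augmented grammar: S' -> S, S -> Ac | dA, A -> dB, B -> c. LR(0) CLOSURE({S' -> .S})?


Start: S' -> .S
For each item with dot before a nonterminal B, add B -> .γ for every B-production
Closure: [S' -> .S, S -> .Ac, S -> .dA, A -> .dB]


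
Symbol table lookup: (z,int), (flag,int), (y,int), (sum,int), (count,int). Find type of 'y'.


Lookup 'y' → type int


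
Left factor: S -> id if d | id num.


Common prefix: 'id'
Factored: S -> id S', S' -> if d | num


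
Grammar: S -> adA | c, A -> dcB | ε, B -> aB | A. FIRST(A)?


Per alternative of A: FIRST(dcB) = {d}; FIRST(ε) = {ε}
FIRST(A) = {d, ε}


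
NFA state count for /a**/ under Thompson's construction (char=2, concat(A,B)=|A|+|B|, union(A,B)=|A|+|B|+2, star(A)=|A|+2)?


Syntax tree has 1 char leaf(s), 0 union(s), 2 star(s)
chars contribute 1×2 = 2; each union adds +2; each star adds +2
Total: 2 + 0 + 4 = 6 states


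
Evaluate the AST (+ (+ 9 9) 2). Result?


Evaluate inner: (+ 9 9) = 18
Evaluate root: (+ 18 2) = 20
Result: 20


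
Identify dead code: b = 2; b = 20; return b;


first assignment to b is overwritten before any read
Dead: 'b = 2'


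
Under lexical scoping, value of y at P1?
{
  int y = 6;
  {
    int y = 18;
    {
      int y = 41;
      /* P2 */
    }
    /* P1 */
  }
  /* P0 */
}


y declared in the same block as P1
y = 18


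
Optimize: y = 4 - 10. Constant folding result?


4 - 10 = -6 at compile time
Optimized: y = -6


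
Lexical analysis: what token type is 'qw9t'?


Pattern: letter/underscore followed by alphanumerics, not a keyword
Type: IDENTIFIER


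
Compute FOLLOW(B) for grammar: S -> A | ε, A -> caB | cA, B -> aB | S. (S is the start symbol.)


$ ∈ FOLLOW(S). For each A -> αBβ: add FIRST(β)\{ε} to FOLLOW(B); if β nullable, add FOLLOW(A).
FOLLOW(B) = {$}


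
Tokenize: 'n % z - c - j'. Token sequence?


Scan left to right, longest-match per lexeme
Tokens: ID(n), OP(%), ID(z), OP(-), ID(c), OP(-), ID(j)


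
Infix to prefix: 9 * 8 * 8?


left-to-right (same/higher precedence on left): tree is (* (* 9 8) 8)
Prefix: * * 9 8 8


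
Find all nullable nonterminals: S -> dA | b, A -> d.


A nonterminal is nullable iff some alternative derives ε (directly, or every symbol in it is nullable)
Nullable: {}


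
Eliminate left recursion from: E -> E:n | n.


Left-recursive alternatives: E:n; non-recursive: n
Introduce E': E -> nE', E' -> :nE' | ε


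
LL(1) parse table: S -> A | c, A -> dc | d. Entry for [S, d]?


For [S, d]: 'd' ∈ FIRST(A)
Entry: S -> A


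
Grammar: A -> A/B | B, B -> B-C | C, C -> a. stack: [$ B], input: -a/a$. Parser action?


shift '-' to continue B -> B-C
Action: shift


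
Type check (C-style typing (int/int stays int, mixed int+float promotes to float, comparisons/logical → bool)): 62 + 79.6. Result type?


Operand types: int + float
Rule: mixed int/float promotes to float; int/int stays int
Result type: float


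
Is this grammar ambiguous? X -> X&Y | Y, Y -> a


precedence layered via separate nonterminal Y: deterministic
Unambiguous


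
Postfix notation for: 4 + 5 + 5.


Left to right (same or higher precedence on left)
Postfix: 4 5 + 5 +


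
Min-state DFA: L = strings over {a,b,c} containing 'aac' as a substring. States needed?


KMP-style automaton: 3 progress states + 1 absorbing accept = 4
Minimal DFA: 4 states


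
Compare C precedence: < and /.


'/' is multiplicative (level 10); '<' is relational (level 7)
Higher level binds tighter
'/' has higher precedence than '<'


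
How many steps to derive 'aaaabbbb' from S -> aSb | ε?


Derivation: S => aSb => aaSbb => aaaSbbb => aaaaSbbbb => aaaabbbb
Steps: 5


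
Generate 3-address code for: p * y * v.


Break into single-operator statements:
t1 = p * y
t2 = t1 * v


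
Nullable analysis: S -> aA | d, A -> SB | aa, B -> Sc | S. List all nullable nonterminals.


A nonterminal is nullable iff some alternative derives ε (directly, or every symbol in it is nullable)
Nullable: {}


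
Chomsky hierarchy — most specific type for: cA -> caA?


LHS has context (more than one symbol) and |LHS| ≤ |RHS|
Classification: Type 1 (Context-Sensitive)


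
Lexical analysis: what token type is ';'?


Pattern: delimiter/punctuation
Type: PUNCTUATION


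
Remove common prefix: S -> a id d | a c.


Common prefix: 'a'
Factored: S -> a S', S' -> id d | c


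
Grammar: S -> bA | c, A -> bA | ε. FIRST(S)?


Per alternative of S: FIRST(bA) = {b}; FIRST(c) = {c}
FIRST(S) = {b, c}


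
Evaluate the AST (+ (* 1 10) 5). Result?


Evaluate inner: (* 1 10) = 10
Evaluate root: (+ 10 5) = 15
Result: 15


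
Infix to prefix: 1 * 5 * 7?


left-to-right (same/higher precedence on left): tree is (* (* 1 5) 7)
Prefix: * * 1 5 7


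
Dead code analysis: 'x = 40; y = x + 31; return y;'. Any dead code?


x is read by y's definition; y is returned
No dead code


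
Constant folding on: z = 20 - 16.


20 - 16 = 4 at compile time
Optimized: z = 4


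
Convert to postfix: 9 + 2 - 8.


Left to right (same or higher precedence on left)
Postfix: 9 2 + 8 -


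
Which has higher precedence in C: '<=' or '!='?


'<=' is relational (level 7); '!=' is equality (level 6)
Higher level binds tighter
'<=' has higher precedence than '!='


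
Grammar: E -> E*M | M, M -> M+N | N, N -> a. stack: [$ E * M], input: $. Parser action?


handle 'E*M' on top; lookahead ∈ FOLLOW(E) = {*, $}
Action: reduce (E -> E*M)


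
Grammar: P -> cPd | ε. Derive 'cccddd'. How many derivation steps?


Derivation: P => cPd => ccPdd => cccPddd => cccddd
Steps: 4


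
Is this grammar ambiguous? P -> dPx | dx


balanced d^n…x^n: each string has a unique parse
Unambiguous


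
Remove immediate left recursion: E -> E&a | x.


Left-recursive alternatives: E&a; non-recursive: x
Introduce E': E -> xE', E' -> &aE' | ε


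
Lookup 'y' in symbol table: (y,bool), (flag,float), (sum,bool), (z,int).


Lookup 'y' → type bool


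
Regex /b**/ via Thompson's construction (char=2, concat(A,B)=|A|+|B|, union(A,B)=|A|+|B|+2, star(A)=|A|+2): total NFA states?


Syntax tree has 1 char leaf(s), 0 union(s), 2 star(s)
chars contribute 1×2 = 2; each union adds +2; each star adds +2
Total: 2 + 0 + 4 = 6 states


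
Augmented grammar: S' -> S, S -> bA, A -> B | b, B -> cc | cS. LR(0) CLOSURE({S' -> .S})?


Start: S' -> .S
For each item with dot before a nonterminal B, add B -> .γ for every B-production
Closure: [S' -> .S, S -> .bA]


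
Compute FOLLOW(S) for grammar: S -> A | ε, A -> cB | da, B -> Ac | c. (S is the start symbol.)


$ ∈ FOLLOW(S). For each A -> αBβ: add FIRST(β)\{ε} to FOLLOW(B); if β nullable, add FOLLOW(A).
FOLLOW(S) = {$}


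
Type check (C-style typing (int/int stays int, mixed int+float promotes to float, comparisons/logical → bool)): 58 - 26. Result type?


Operand types: int - int
Rule: mixed int/float promotes to float; int/int stays int
Result type: int


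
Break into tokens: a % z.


Scan left to right, longest-match per lexeme
Tokens: ID(a), OP(%), ID(z)


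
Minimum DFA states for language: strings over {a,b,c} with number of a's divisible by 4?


Track (count of a) mod 4: states 0..3, accept at 0
Minimal DFA: 4 states


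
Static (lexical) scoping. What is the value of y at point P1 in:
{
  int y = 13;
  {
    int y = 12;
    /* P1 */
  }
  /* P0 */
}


y declared in the same block as P1
y = 12


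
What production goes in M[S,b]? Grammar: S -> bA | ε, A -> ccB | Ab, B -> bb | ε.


For [S, b]: 'b' ∈ FIRST(bA)
Entry: S -> bA


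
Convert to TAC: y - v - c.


Break into single-operator statements:
t1 = y - v
t2 = t1 - c


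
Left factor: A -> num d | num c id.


Common prefix: 'num'
Factored: A -> num A', A' -> d | c id


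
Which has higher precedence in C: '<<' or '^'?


'<<' is shift (level 8); '^' is bitwise XOR (level 4)
Higher level binds tighter
'<<' has higher precedence than '^'


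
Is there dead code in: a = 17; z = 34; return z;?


a is assigned but never read
Dead: 'a = 17'


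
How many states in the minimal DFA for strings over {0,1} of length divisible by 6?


Track length mod 6: states 0..5, accept at 0
Minimal DFA: 6 states


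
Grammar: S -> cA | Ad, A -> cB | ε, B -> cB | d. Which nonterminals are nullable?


A nonterminal is nullable iff some alternative derives ε (directly, or every symbol in it is nullable)
Nullable: {A}


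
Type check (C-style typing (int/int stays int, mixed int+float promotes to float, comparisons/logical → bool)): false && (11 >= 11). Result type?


Operand types: bool && bool
Rule: logical operators take bool operands and yield bool
Result type: bool


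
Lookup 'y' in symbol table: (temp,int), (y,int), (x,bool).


Lookup 'y' → type int


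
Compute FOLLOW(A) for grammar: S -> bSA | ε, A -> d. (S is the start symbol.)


$ ∈ FOLLOW(S). For each A -> αBβ: add FIRST(β)\{ε} to FOLLOW(B); if β nullable, add FOLLOW(A).
FOLLOW(A) = {$, d}


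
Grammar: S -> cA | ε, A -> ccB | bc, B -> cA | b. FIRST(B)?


Per alternative of B: FIRST(cA) = {c}; FIRST(b) = {b}
FIRST(B) = {b, c}


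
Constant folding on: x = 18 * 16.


18 * 16 = 288 at compile time
Optimized: x = 288


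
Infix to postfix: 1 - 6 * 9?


* has higher precedence, evaluate 6*9 first
Postfix: 1 6 9 * -


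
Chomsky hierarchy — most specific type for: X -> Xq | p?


Left-linear: every RHS is a terminal or one nonterminal followed by a terminal
Classification: Type 3 (Regular)


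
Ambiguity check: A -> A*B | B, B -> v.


precedence layered via separate nonterminal B: deterministic
Unambiguous


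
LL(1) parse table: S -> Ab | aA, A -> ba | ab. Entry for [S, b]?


For [S, b]: 'b' ∈ FIRST(Ab)
Entry: S -> Ab


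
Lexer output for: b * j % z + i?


Scan left to right, longest-match per lexeme
Tokens: ID(b), OP(*), ID(j), OP(%), ID(z), OP(+), ID(i)


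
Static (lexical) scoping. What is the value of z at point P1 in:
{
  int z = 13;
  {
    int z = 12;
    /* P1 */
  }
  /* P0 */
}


z declared in the same block as P1
z = 12


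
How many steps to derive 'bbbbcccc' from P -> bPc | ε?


Derivation: P => bPc => bbPcc => bbbPccc => bbbbPcccc => bbbbcccc
Steps: 5


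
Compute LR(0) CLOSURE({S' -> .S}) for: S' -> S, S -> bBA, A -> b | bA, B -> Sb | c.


Start: S' -> .S
For each item with dot before a nonterminal B, add B -> .γ for every B-production
Closure: [S' -> .S, S -> .bBA]


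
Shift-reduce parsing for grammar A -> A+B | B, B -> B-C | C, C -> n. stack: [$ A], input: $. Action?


start symbol A on stack, input exhausted
Action: accept


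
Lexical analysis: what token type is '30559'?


Pattern: digits only
Type: INTEGER_LITERAL


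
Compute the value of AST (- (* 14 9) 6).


Evaluate inner: (* 14 9) = 126
Evaluate root: (- 126 6) = 120
Result: 120


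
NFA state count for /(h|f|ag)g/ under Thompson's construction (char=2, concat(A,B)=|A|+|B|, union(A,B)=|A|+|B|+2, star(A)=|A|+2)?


Syntax tree has 5 char leaf(s), 2 union(s), 0 star(s)
chars contribute 5×2 = 10; each union adds +2; each star adds +2
Total: 10 + 4 + 0 = 14 states


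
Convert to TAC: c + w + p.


Break into single-operator statements:
t1 = c + w
t2 = t1 + p


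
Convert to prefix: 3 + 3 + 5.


left-to-right (same/higher precedence on left): tree is (+ (+ 3 3) 5)
Prefix: + + 3 3 5


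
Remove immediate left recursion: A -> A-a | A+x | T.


Left-recursive alternatives: A-a, A+x; non-recursive: T
Introduce A': A -> TA', A' -> -aA' | +xA' | ε


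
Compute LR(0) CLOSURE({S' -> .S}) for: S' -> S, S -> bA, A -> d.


Start: S' -> .S
For each item with dot before a nonterminal B, add B -> .γ for every B-production
Closure: [S' -> .S, S -> .bA]


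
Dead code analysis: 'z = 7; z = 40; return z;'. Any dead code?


first assignment to z is overwritten before any read
Dead: 'z = 7'


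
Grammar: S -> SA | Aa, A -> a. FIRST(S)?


Per alternative of S: FIRST(SA) = {a}; FIRST(Aa) = {a}
FIRST(S) = {a}


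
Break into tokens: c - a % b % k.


Scan left to right, longest-match per lexeme
Tokens: ID(c), OP(-), ID(a), OP(%), ID(b), OP(%), ID(k)


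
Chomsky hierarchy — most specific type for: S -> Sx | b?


Left-linear: every RHS is a terminal or one nonterminal followed by a terminal
Classification: Type 3 (Regular)


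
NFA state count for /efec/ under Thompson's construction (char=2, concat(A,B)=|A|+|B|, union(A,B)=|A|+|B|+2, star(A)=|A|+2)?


Syntax tree has 4 char leaf(s), 0 union(s), 0 star(s)
chars contribute 4×2 = 8; each union adds +2; each star adds +2
Total: 8 + 0 + 0 = 8 states


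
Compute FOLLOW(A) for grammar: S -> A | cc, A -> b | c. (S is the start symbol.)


$ ∈ FOLLOW(S). For each A -> αBβ: add FIRST(β)\{ε} to FOLLOW(B); if β nullable, add FOLLOW(A).
FOLLOW(A) = {$}


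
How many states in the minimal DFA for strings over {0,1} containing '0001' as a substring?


KMP-style automaton: 4 progress states + 1 absorbing accept = 5
Minimal DFA: 5 states


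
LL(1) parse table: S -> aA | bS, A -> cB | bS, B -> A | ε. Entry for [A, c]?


For [A, c]: 'c' ∈ FIRST(cB)
Entry: A -> cB


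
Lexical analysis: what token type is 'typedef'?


Pattern: reserved word
Type: KEYWORD


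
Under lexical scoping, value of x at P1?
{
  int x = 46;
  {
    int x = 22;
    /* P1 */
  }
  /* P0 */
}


x declared in the same block as P1
x = 22


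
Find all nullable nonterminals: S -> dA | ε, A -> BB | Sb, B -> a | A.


A nonterminal is nullable iff some alternative derives ε (directly, or every symbol in it is nullable)
Nullable: {S}


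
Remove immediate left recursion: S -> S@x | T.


Left-recursive alternatives: S@x; non-recursive: T
Introduce S': S -> TS', S' -> @xS' | ε


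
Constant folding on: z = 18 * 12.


18 * 12 = 216 at compile time
Optimized: z = 216


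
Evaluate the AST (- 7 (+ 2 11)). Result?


Evaluate inner: (+ 2 11) = 13
Evaluate root: (- 7 13) = -6
Result: -6


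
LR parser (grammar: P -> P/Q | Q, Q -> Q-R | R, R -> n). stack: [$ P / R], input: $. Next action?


'R' (not preceded by Q-) is the handle for Q -> R
Action: reduce (Q -> R)


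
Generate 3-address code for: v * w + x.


Break into single-operator statements:
t1 = v * w
t2 = t1 + x


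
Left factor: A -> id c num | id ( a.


Common prefix: 'id'
Factored: A -> id A', A' -> c num | ( a


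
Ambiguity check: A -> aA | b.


right-linear, alternatives start with distinct terminals 'a' vs 'b': unique leftmost derivation
Unambiguous


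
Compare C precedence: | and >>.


'>>' is shift (level 8); '|' is bitwise OR (level 3)
Higher level binds tighter
'>>' has higher precedence than '|'


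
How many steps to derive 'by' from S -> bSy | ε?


Derivation: S => bSy => by
Steps: 2


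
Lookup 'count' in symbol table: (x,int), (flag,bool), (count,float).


Lookup 'count' → type float


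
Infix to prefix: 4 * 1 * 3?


left-to-right (same/higher precedence on left): tree is (* (* 4 1) 3)
Prefix: * * 4 1 3


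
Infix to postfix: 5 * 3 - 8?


Left to right (same or higher precedence on left)
Postfix: 5 3 * 8 -


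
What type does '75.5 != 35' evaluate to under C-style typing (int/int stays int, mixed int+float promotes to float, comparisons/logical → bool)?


Operand types: float != int
Rule: comparison yields bool
Result type: bool


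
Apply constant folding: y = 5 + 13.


5 + 13 = 18 at compile time
Optimized: y = 18


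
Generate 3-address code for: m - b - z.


Break into single-operator statements:
t1 = m - b
t2 = t1 - z


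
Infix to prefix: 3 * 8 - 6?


left-to-right (same/higher precedence on left): tree is (- (* 3 8) 6)
Prefix: - * 3 8 6


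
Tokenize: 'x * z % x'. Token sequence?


Scan left to right, longest-match per lexeme
Tokens: ID(x), OP(*), ID(z), OP(%), ID(x)


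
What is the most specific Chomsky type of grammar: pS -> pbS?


LHS has context (more than one symbol) and |LHS| ≤ |RHS|
Classification: Type 1 (Context-Sensitive)


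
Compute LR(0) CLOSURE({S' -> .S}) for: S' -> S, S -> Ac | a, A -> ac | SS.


Start: S' -> .S
For each item with dot before a nonterminal B, add B -> .γ for every B-production
Closure: [S' -> .S, S -> .Ac, S -> .a, A -> .ac, A -> .SS]


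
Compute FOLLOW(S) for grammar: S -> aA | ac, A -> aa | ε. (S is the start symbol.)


$ ∈ FOLLOW(S). For each A -> αBβ: add FIRST(β)\{ε} to FOLLOW(B); if β nullable, add FOLLOW(A).
FOLLOW(S) = {$}


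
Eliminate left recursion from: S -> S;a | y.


Left-recursive alternatives: S;a; non-recursive: y
Introduce S': S -> yS', S' -> ;aS' | ε


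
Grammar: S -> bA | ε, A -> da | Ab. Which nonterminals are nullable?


A nonterminal is nullable iff some alternative derives ε (directly, or every symbol in it is nullable)
Nullable: {S}


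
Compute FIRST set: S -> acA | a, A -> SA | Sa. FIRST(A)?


Per alternative of A: FIRST(SA) = {a}; FIRST(Sa) = {a}
FIRST(A) = {a}


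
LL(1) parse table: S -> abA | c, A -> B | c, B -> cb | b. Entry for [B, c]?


For [B, c]: 'c' ∈ FIRST(cb)
Entry: B -> cb


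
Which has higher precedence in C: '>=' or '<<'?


'<<' is shift (level 8); '>=' is relational (level 7)
Higher level binds tighter
'<<' has higher precedence than '>='


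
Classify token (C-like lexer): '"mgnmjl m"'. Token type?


Pattern: double-quoted sequence
Type: STRING_LITERAL


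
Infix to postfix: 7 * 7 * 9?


Left to right (same or higher precedence on left)
Postfix: 7 7 * 9 *


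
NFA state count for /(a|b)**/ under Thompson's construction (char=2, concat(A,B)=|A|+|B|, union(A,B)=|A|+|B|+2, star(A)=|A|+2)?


Syntax tree has 2 char leaf(s), 1 union(s), 2 star(s)
chars contribute 2×2 = 4; each union adds +2; each star adds +2
Total: 4 + 2 + 4 = 10 states


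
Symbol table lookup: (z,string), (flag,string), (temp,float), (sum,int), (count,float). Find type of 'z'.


Lookup 'z' → type string


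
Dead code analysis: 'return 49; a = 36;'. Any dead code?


statement follows a return and is unreachable
Dead: 'a = 36'


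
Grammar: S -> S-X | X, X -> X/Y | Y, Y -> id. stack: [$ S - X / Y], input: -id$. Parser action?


handle 'X/Y' on top
Action: reduce (X -> X/Y)


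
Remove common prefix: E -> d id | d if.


Common prefix: 'd'
Factored: E -> d E', E' -> id | if


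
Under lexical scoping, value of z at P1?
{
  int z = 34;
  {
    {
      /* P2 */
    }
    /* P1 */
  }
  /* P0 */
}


P1's block does not declare z; resolves to the enclosing declaration at depth 0
z = 34


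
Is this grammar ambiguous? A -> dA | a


right-linear, alternatives start with distinct terminals 'd' vs 'a': unique leftmost derivation
Unambiguous


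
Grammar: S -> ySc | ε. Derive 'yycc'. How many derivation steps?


Derivation: S => ySc => yyScc => yycc
Steps: 3


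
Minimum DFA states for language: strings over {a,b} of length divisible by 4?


Track length mod 4: states 0..3, accept at 0
Minimal DFA: 4 states


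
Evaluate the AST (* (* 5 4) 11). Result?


Evaluate inner: (* 5 4) = 20
Evaluate root: (* 20 11) = 220
Result: 220


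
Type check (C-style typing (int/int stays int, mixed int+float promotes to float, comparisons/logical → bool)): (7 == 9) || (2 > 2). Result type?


Operand types: bool || bool
Rule: logical operators take bool operands and yield bool
Result type: bool


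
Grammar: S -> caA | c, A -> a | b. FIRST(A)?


Per alternative of A: FIRST(a) = {a}; FIRST(b) = {b}
FIRST(A) = {a, b}


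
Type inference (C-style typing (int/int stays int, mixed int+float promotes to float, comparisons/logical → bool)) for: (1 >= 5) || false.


Operand types: bool || bool
Rule: logical operators take bool operands and yield bool
Result type: bool


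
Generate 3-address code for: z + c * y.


Break into single-operator statements:
t1 = c * y
t2 = z + t1


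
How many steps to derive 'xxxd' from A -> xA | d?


Derivation: A => xA => xxA => xxxA => xxxd
Steps: 4


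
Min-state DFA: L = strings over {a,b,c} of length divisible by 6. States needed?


Track length mod 6: states 0..5, accept at 0
Minimal DFA: 6 states


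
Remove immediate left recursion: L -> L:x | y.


Left-recursive alternatives: L:x; non-recursive: y
Introduce L': L -> yL', L' -> :xL' | ε


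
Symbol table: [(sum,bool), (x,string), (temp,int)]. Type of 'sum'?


Lookup 'sum' → type bool


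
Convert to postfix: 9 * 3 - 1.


Left to right (same or higher precedence on left)
Postfix: 9 3 * 1 -


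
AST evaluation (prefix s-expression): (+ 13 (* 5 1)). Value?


Evaluate inner: (* 5 1) = 5
Evaluate root: (+ 13 5) = 18
Result: 18


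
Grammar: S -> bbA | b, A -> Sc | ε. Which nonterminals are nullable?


A nonterminal is nullable iff some alternative derives ε (directly, or every symbol in it is nullable)
Nullable: {A}


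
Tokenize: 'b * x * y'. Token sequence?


Scan left to right, longest-match per lexeme
Tokens: ID(b), OP(*), ID(x), OP(*), ID(y)


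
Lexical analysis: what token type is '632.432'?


Pattern: digits with a decimal point
Type: FLOAT_LITERAL


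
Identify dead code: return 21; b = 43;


statement follows a return and is unreachable
Dead: 'b = 43'


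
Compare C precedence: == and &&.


'==' is equality (level 6); '&&' is logical AND (level 2)
Higher level binds tighter
'==' has higher precedence than '&&'


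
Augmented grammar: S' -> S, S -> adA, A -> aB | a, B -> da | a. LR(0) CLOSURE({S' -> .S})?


Start: S' -> .S
For each item with dot before a nonterminal B, add B -> .γ for every B-production
Closure: [S' -> .S, S -> .adA]


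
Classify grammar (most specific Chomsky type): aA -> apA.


LHS has context (more than one symbol) and |LHS| ≤ |RHS|
Classification: Type 1 (Context-Sensitive)


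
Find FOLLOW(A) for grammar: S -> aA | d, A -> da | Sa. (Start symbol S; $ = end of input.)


$ ∈ FOLLOW(S). For each A -> αBβ: add FIRST(β)\{ε} to FOLLOW(B); if β nullable, add FOLLOW(A).
FOLLOW(A) = {$, a}


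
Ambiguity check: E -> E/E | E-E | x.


'x/x-x' has two parse trees (no precedence encoded between / and -)
Ambiguous


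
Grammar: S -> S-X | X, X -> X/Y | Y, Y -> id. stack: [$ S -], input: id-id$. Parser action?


no handle ('S-' is not any RHS); shift 'id'
Action: shift


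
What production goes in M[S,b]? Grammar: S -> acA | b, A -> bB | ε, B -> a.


For [S, b]: 'b' ∈ FIRST(b)
Entry: S -> b


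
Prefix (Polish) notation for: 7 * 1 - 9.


left-to-right (same/higher precedence on left): tree is (- (* 7 1) 9)
Prefix: - * 7 1 9


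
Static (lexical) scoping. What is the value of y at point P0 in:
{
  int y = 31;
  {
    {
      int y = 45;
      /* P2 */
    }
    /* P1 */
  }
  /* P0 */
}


y declared in the same block as P0
y = 31


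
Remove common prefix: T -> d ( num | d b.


Common prefix: 'd'
Factored: T -> d T', T' -> ( num | b


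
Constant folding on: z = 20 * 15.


20 * 15 = 300 at compile time
Optimized: z = 300


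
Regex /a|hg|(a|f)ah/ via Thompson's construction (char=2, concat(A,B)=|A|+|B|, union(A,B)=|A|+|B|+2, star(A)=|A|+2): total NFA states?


Syntax tree has 7 char leaf(s), 3 union(s), 0 star(s)
chars contribute 7×2 = 14; each union adds +2; each star adds +2
Total: 14 + 6 + 0 = 20 states


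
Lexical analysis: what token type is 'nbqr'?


Pattern: letter/underscore followed by alphanumerics, not a keyword
Type: IDENTIFIER


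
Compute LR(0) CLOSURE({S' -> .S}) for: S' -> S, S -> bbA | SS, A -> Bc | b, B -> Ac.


Start: S' -> .S
For each item with dot before a nonterminal B, add B -> .γ for every B-production
Closure: [S' -> .S, S -> .bbA, S -> .SS]


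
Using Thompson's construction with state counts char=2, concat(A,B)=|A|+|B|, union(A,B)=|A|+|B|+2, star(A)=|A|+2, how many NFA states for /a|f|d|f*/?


Syntax tree has 4 char leaf(s), 3 union(s), 1 star(s)
chars contribute 4×2 = 8; each union adds +2; each star adds +2
Total: 8 + 6 + 2 = 16 states


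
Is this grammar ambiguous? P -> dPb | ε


balanced d^n…b^n: each string has a unique parse
Unambiguous


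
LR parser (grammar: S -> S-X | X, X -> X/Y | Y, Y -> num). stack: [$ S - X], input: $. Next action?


handle 'S-X' on top; lookahead ∈ FOLLOW(S) = {-, $}
Action: reduce (S -> S-X)


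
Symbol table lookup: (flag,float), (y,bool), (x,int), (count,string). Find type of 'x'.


Lookup 'x' → type int


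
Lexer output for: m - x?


Scan left to right, longest-match per lexeme
Tokens: ID(m), OP(-), ID(x)


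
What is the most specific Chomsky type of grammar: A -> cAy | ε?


Single nonterminal LHS, but c^n y^n is not regular
Classification: Type 2 (Context-Free)


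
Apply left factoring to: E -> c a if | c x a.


Common prefix: 'c'
Factored: E -> c E', E' -> a if | x a


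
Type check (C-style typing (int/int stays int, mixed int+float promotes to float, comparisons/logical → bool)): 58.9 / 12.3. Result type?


Operand types: float / float
Rule: mixed int/float promotes to float; int/int stays int
Result type: float


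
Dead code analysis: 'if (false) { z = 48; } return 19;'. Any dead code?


condition is constant false, so the whole block is unreachable
Dead: 'if (false) { z = 48; }'


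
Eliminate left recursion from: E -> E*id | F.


Left-recursive alternatives: E*id; non-recursive: F
Introduce E': E -> FE', E' -> *idE' | ε


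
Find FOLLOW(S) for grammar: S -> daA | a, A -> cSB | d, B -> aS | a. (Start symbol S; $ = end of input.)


$ ∈ FOLLOW(S). For each A -> αBβ: add FIRST(β)\{ε} to FOLLOW(B); if β nullable, add FOLLOW(A).
FOLLOW(S) = {$, a}


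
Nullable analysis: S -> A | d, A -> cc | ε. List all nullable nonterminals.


A nonterminal is nullable iff some alternative derives ε (directly, or every symbol in it is nullable)
Nullable: {A, S}


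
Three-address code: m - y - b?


Break into single-operator statements:
t1 = m - y
t2 = t1 - b


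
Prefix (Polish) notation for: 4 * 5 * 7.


left-to-right (same/higher precedence on left): tree is (* (* 4 5) 7)
Prefix: * * 4 5 7


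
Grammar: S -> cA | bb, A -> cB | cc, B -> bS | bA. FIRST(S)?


Per alternative of S: FIRST(cA) = {c}; FIRST(bb) = {b}
FIRST(S) = {b, c}


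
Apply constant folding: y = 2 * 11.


2 * 11 = 22 at compile time
Optimized: y = 22


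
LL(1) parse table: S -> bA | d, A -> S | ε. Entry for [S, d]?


For [S, d]: 'd' ∈ FIRST(d)
Entry: S -> d


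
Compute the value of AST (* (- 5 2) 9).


Evaluate inner: (- 5 2) = 3
Evaluate root: (* 3 9) = 27
Result: 27


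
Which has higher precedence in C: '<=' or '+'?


'+' is additive (level 9); '<=' is relational (level 7)
Higher level binds tighter
'+' has higher precedence than '<='


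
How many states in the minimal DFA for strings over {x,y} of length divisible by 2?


Track length mod 2: states 0..1, accept at 0
Minimal DFA: 2 states


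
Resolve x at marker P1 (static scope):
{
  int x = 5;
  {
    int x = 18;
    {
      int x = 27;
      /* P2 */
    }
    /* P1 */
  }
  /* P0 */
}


x declared in the same block as P1
x = 18


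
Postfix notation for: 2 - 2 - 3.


Left to right (same or higher precedence on left)
Postfix: 2 2 - 3 -


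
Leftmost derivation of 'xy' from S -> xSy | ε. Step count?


Derivation: S => xSy => xy
Steps: 2


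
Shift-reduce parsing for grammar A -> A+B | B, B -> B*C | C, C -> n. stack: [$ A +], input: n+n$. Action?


no handle ('A+' is not any RHS); shift 'n'
Action: shift


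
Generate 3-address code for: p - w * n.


Break into single-operator statements:
t1 = w * n
t2 = p - t1
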